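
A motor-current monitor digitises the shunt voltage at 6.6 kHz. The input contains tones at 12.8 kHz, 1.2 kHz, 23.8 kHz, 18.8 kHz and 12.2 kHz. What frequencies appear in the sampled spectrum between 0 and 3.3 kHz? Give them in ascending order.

fs/2 = 3.3 kHz.
12.8 kHz mod fs = 6.2 kHz.
6.2 kHz > fs/2 = 3.3 kHz, folds to fs − 6.2 kHz = 0.4 kHz.
1.2 kHz ≤ fs/2 = 3.3 kHz, passes unchanged.
23.8 kHz mod fs = 4 kHz.
4 kHz > fs/2 = 3.3 kHz, folds to fs − 4 kHz = 2.6 kHz.
18.8 kHz mod fs = 5.6 kHz.
5.6 kHz > fs/2 = 3.3 kHz, folds to fs − 5.6 kHz = 1 kHz.
12.2 kHz mod fs = 5.6 kHz.
5.6 kHz > fs/2 = 3.3 kHz, folds to fs − 5.6 kHz = 1 kHz.
Distinct values: {0.4 kHz, 1 kHz, 1.2 kHz, 2.6 kHz}.

0.4 kHz, 1 kHz, 1.2 kHz, 2.6 kHz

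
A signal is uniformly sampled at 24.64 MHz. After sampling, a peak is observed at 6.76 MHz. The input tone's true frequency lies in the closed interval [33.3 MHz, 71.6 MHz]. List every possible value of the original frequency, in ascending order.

42.52 MHz, 56.04 MHz, 67.16 MHz

Frequencies that alias to 6.76 MHz are k·fs ± 6.76 MHz for integer k ≥ 0.
k=0: 6.76 MHz.
k=1: 17.88 MHz, 31.4 MHz.
k=2: 42.52 MHz, 56.04 MHz.
k=3: 67.16 MHz, 80.68 MHz.
k=4: 91.8 MHz, 105.32 MHz.
Within [33.3 MHz, 71.6 MHz]: 42.52 MHz, 56.04 MHz, 67.16 MHz.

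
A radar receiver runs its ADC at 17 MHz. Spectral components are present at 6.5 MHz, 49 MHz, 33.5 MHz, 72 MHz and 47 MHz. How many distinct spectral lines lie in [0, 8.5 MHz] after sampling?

4

fs/2 = 8.5 MHz.
6.5 MHz ≤ fs/2 = 8.5 MHz, passes unchanged.
49 MHz mod fs = 15 MHz.
15 MHz > fs/2 = 8.5 MHz, folds to fs − 15 MHz = 2 MHz.
33.5 MHz mod fs = 16.5 MHz.
16.5 MHz > fs/2 = 8.5 MHz, folds to fs − 16.5 MHz = 0.5 MHz.
72 MHz mod fs = 4 MHz.
4 MHz ≤ fs/2 = 8.5 MHz, appears at 4 MHz.
47 MHz mod fs = 13 MHz.
13 MHz > fs/2 = 8.5 MHz, folds to fs − 13 MHz = 4 MHz.
Distinct values: {0.5 MHz, 2 MHz, 4 MHz, 6.5 MHz} → 4.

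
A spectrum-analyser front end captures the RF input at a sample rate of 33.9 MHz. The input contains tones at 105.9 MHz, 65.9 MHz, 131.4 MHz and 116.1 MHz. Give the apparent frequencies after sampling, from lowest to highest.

1.9 MHz, 4.2 MHz, 14.4 MHz

fs/2 = 16.95 MHz.
105.9 MHz mod fs = 4.2 MHz.
4.2 MHz ≤ fs/2 = 16.95 MHz, appears at 4.2 MHz.
65.9 MHz mod fs = 32 MHz.
32 MHz > fs/2 = 16.95 MHz, folds to fs − 32 MHz = 1.9 MHz.
131.4 MHz mod fs = 29.7 MHz.
29.7 MHz > fs/2 = 16.95 MHz, folds to fs − 29.7 MHz = 4.2 MHz.
116.1 MHz mod fs = 14.4 MHz.
14.4 MHz ≤ fs/2 = 16.95 MHz, appears at 14.4 MHz.
Distinct values: {1.9 MHz, 4.2 MHz, 14.4 MHz}.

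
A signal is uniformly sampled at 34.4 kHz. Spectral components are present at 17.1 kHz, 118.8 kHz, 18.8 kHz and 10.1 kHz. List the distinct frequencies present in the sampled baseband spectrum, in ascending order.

10.1 kHz, 15.6 kHz, 17.1 kHz

fs/2 = 17.2 kHz.
17.1 kHz ≤ fs/2 = 17.2 kHz, passes unchanged.
118.8 kHz mod fs = 15.6 kHz.
15.6 kHz ≤ fs/2 = 17.2 kHz, appears at 15.6 kHz.
18.8 kHz > fs/2 = 17.2 kHz, folds to fs − 18.8 kHz = 15.6 kHz.
10.1 kHz ≤ fs/2 = 17.2 kHz, passes unchanged.
Distinct values: {10.1 kHz, 15.6 kHz, 17.1 kHz}.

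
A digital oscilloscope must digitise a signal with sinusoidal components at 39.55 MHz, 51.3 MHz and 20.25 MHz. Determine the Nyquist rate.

Highest-frequency component: 51.3 MHz.
Nyquist rate = 2 × 51.3 MHz = 102.6 MHz.

102.6 MHz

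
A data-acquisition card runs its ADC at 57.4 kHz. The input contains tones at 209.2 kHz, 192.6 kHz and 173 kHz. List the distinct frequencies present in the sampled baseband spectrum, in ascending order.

fs/2 = 28.7 kHz.
209.2 kHz mod fs = 37 kHz.
37 kHz > fs/2 = 28.7 kHz, folds to fs − 37 kHz = 20.4 kHz.
192.6 kHz mod fs = 20.4 kHz.
20.4 kHz ≤ fs/2 = 28.7 kHz, appears at 20.4 kHz.
173 kHz mod fs = 0.8 kHz.
0.8 kHz ≤ fs/2 = 28.7 kHz, appears at 0.8 kHz.
Distinct values: {0.8 kHz, 20.4 kHz}.

0.8 kHz, 20.4 kHz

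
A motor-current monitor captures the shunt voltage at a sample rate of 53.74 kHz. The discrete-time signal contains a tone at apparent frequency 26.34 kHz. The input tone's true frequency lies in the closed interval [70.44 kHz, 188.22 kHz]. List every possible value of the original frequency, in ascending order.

80.08 kHz, 81.14 kHz, 133.82 kHz, 134.88 kHz, 187.56 kHz

Frequencies that alias to 26.34 kHz are k·fs ± 26.34 kHz for integer k ≥ 0.
k=0: 26.34 kHz.
k=1: 27.4 kHz, 80.08 kHz.
k=2: 81.14 kHz, 133.82 kHz.
k=3: 134.88 kHz, 187.56 kHz.
k=4: 188.62 kHz, 241.3 kHz.
Within [70.44 kHz, 188.22 kHz]: 80.08 kHz, 81.14 kHz, 133.82 kHz, 134.88 kHz, 187.56 kHz.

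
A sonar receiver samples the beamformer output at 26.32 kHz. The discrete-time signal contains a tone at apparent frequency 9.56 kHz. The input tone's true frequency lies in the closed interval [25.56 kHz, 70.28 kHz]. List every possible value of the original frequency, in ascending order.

Frequencies that alias to 9.56 kHz are k·fs ± 9.56 kHz for integer k ≥ 0.
k=0: 9.56 kHz.
k=1: 16.76 kHz, 35.88 kHz.
k=2: 43.08 kHz, 62.2 kHz.
k=3: 69.4 kHz, 88.52 kHz.
k=4: 95.72 kHz, 114.84 kHz.
Within [25.56 kHz, 70.28 kHz]: 35.88 kHz, 43.08 kHz, 62.2 kHz, 69.4 kHz.

35.88 kHz, 43.08 kHz, 62.2 kHz, 69.4 kHz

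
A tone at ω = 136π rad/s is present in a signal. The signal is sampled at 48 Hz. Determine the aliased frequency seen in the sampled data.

ω = 136π rad/s → f = ω/(2π) = 68 Hz.
68 Hz mod fs = 20 Hz.
20 Hz ≤ fs/2 = 24 Hz, appears at 20 Hz.

20 Hz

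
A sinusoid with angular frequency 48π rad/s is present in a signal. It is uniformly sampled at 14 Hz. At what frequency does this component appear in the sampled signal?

ω = 48π rad/s → f = ω/(2π) = 24 Hz.
24 Hz mod fs = 10 Hz.
10 Hz > fs/2 = 7 Hz, folds to fs − 10 Hz = 4 Hz.

4 Hz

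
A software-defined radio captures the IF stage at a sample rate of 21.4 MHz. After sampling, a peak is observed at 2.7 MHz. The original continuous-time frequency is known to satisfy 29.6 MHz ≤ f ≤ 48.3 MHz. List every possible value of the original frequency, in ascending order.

Frequencies that alias to 2.7 MHz are k·fs ± 2.7 MHz for integer k ≥ 0.
k=0: 2.7 MHz.
k=1: 18.7 MHz, 24.1 MHz.
k=2: 40.1 MHz, 45.5 MHz.
k=3: 61.5 MHz, 66.9 MHz.
Within [29.6 MHz, 48.3 MHz]: 40.1 MHz, 45.5 MHz.

40.1 MHz, 45.5 MHz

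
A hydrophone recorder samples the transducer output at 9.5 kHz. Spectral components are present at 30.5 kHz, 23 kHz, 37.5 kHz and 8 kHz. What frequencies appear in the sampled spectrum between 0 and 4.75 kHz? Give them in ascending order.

0.5 kHz, 1.5 kHz, 2 kHz, 4 kHz

fs/2 = 4.75 kHz.
30.5 kHz mod fs = 2 kHz.
2 kHz ≤ fs/2 = 4.75 kHz, appears at 2 kHz.
23 kHz mod fs = 4 kHz.
4 kHz ≤ fs/2 = 4.75 kHz, appears at 4 kHz.
37.5 kHz mod fs = 9 kHz.
9 kHz > fs/2 = 4.75 kHz, folds to fs − 9 kHz = 0.5 kHz.
8 kHz > fs/2 = 4.75 kHz, folds to fs − 8 kHz = 1.5 kHz.
Distinct values: {0.5 kHz, 1.5 kHz, 2 kHz, 4 kHz}.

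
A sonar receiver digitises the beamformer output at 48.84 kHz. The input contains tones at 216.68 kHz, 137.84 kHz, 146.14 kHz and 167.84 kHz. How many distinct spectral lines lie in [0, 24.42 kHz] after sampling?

fs/2 = 24.42 kHz.
216.68 kHz mod fs = 21.32 kHz.
21.32 kHz ≤ fs/2 = 24.42 kHz, appears at 21.32 kHz.
137.84 kHz mod fs = 40.16 kHz.
40.16 kHz > fs/2 = 24.42 kHz, folds to fs − 40.16 kHz = 8.68 kHz.
146.14 kHz mod fs = 48.46 kHz.
48.46 kHz > fs/2 = 24.42 kHz, folds to fs − 48.46 kHz = 0.38 kHz.
167.84 kHz mod fs = 21.32 kHz.
21.32 kHz ≤ fs/2 = 24.42 kHz, appears at 21.32 kHz.
Distinct values: {0.38 kHz, 8.68 kHz, 21.32 kHz} → 3.

3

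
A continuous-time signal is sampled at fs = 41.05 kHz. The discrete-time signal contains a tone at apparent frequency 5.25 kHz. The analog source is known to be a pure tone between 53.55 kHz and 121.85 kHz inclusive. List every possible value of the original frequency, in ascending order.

76.85 kHz, 87.35 kHz, 117.9 kHz

Frequencies that alias to 5.25 kHz are k·fs ± 5.25 kHz for integer k ≥ 0.
k=0: 5.25 kHz.
k=1: 35.8 kHz, 46.3 kHz.
k=2: 76.85 kHz, 87.35 kHz.
k=3: 117.9 kHz, 128.4 kHz.
k=4: 158.95 kHz, 169.45 kHz.
Within [53.55 kHz, 121.85 kHz]: 76.85 kHz, 87.35 kHz, 117.9 kHz.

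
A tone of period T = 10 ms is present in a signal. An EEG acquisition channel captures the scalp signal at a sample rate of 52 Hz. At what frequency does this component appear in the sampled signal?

T = 10 ms → f = 1/T = 100 Hz.
100 Hz mod fs = 48 Hz.
48 Hz > fs/2 = 26 Hz, folds to fs − 48 Hz = 4 Hz.

4 Hz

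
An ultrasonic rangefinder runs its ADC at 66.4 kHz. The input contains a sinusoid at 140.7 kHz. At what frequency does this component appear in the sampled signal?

140.7 kHz mod fs = 7.9 kHz.
7.9 kHz ≤ fs/2 = 33.2 kHz, appears at 7.9 kHz.

7.9 kHz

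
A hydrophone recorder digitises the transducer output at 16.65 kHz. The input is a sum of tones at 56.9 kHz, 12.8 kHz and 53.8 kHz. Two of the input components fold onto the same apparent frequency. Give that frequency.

3.85 kHz

fs/2 = 8.325 kHz.
56.9 kHz mod fs = 6.95 kHz.
6.95 kHz ≤ fs/2 = 8.325 kHz, appears at 6.95 kHz.
12.8 kHz > fs/2 = 8.325 kHz, folds to fs − 12.8 kHz = 3.85 kHz.
53.8 kHz mod fs = 3.85 kHz.
3.85 kHz ≤ fs/2 = 8.325 kHz, appears at 3.85 kHz.
12.8 kHz and 53.8 kHz both map to 3.85 kHz.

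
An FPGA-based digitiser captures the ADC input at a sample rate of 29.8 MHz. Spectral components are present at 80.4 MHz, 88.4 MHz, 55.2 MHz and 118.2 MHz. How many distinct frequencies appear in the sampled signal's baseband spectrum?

3

fs/2 = 14.9 MHz.
80.4 MHz mod fs = 20.8 MHz.
20.8 MHz > fs/2 = 14.9 MHz, folds to fs − 20.8 MHz = 9 MHz.
88.4 MHz mod fs = 28.8 MHz.
28.8 MHz > fs/2 = 14.9 MHz, folds to fs − 28.8 MHz = 1 MHz.
55.2 MHz mod fs = 25.4 MHz.
25.4 MHz > fs/2 = 14.9 MHz, folds to fs − 25.4 MHz = 4.4 MHz.
118.2 MHz mod fs = 28.8 MHz.
28.8 MHz > fs/2 = 14.9 MHz, folds to fs − 28.8 MHz = 1 MHz.
Distinct values: {1 MHz, 4.4 MHz, 9 MHz} → 3.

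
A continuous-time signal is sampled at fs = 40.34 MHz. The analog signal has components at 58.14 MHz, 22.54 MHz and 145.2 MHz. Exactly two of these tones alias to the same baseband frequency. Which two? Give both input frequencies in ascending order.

fs/2 = 20.17 MHz.
58.14 MHz mod fs = 17.8 MHz.
17.8 MHz ≤ fs/2 = 20.17 MHz, appears at 17.8 MHz.
22.54 MHz > fs/2 = 20.17 MHz, folds to fs − 22.54 MHz = 17.8 MHz.
145.2 MHz mod fs = 24.18 MHz.
24.18 MHz > fs/2 = 20.17 MHz, folds to fs − 24.18 MHz = 16.16 MHz.
22.54 MHz and 58.14 MHz both map to 17.8 MHz.

22.54 MHz, 58.14 MHz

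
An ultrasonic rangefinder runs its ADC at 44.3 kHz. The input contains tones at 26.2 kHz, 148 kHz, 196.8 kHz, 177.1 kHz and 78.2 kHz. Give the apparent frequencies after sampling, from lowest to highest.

0.1 kHz, 10.4 kHz, 15.1 kHz, 18.1 kHz, 19.6 kHz

fs/2 = 22.15 kHz.
26.2 kHz > fs/2 = 22.15 kHz, folds to fs − 26.2 kHz = 18.1 kHz.
148 kHz mod fs = 15.1 kHz.
15.1 kHz ≤ fs/2 = 22.15 kHz, appears at 15.1 kHz.
196.8 kHz mod fs = 19.6 kHz.
19.6 kHz ≤ fs/2 = 22.15 kHz, appears at 19.6 kHz.
177.1 kHz mod fs = 44.2 kHz.
44.2 kHz > fs/2 = 22.15 kHz, folds to fs − 44.2 kHz = 0.1 kHz.
78.2 kHz mod fs = 33.9 kHz.
33.9 kHz > fs/2 = 22.15 kHz, folds to fs − 33.9 kHz = 10.4 kHz.
Distinct values: {0.1 kHz, 10.4 kHz, 15.1 kHz, 18.1 kHz, 19.6 kHz}.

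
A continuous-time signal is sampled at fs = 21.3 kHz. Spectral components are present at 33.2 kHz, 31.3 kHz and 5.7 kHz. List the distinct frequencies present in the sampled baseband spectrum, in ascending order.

fs/2 = 10.65 kHz.
33.2 kHz mod fs = 11.9 kHz.
11.9 kHz > fs/2 = 10.65 kHz, folds to fs − 11.9 kHz = 9.4 kHz.
31.3 kHz mod fs = 10 kHz.
10 kHz ≤ fs/2 = 10.65 kHz, appears at 10 kHz.
5.7 kHz ≤ fs/2 = 10.65 kHz, passes unchanged.
Distinct values: {5.7 kHz, 9.4 kHz, 10 kHz}.

5.7 kHz, 9.4 kHz, 10 kHz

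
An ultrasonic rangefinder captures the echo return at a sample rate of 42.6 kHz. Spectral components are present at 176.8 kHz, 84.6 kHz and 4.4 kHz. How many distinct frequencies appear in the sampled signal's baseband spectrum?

fs/2 = 21.3 kHz.
176.8 kHz mod fs = 6.4 kHz.
6.4 kHz ≤ fs/2 = 21.3 kHz, appears at 6.4 kHz.
84.6 kHz mod fs = 42 kHz.
42 kHz > fs/2 = 21.3 kHz, folds to fs − 42 kHz = 0.6 kHz.
4.4 kHz ≤ fs/2 = 21.3 kHz, passes unchanged.
Distinct values: {0.6 kHz, 4.4 kHz, 6.4 kHz} → 3.

3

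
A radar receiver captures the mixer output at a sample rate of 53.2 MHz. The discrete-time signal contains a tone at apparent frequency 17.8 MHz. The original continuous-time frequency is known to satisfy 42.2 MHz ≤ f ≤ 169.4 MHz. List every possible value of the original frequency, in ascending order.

Frequencies that alias to 17.8 MHz are k·fs ± 17.8 MHz for integer k ≥ 0.
k=0: 17.8 MHz.
k=1: 35.4 MHz, 71 MHz.
k=2: 88.6 MHz, 124.2 MHz.
k=3: 141.8 MHz, 177.4 MHz.
k=4: 195 MHz, 230.6 MHz.
Within [42.2 MHz, 169.4 MHz]: 71 MHz, 88.6 MHz, 124.2 MHz, 141.8 MHz.

71 MHz, 88.6 MHz, 124.2 MHz, 141.8 MHz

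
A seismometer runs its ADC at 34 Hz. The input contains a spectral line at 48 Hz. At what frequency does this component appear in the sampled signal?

14 Hz

48 Hz mod fs = 14 Hz.
14 Hz ≤ fs/2 = 17 Hz, appears at 14 Hz.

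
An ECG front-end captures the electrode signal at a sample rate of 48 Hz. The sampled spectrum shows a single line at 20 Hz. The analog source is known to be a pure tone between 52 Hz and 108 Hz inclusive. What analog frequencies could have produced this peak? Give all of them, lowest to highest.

Frequencies that alias to 20 Hz are k·fs ± 20 Hz for integer k ≥ 0.
k=0: 20 Hz.
k=1: 28 Hz, 68 Hz.
k=2: 76 Hz, 116 Hz.
k=3: 124 Hz, 164 Hz.
Within [52 Hz, 108 Hz]: 68 Hz, 76 Hz.

68 Hz, 76 Hz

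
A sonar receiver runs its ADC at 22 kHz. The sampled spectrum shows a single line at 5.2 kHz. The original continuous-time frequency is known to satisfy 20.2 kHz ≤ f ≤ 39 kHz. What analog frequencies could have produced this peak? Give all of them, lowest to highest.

Frequencies that alias to 5.2 kHz are k·fs ± 5.2 kHz for integer k ≥ 0.
k=0: 5.2 kHz.
k=1: 16.8 kHz, 27.2 kHz.
k=2: 38.8 kHz, 49.2 kHz.
k=3: 60.8 kHz, 71.2 kHz.
Within [20.2 kHz, 39 kHz]: 27.2 kHz, 38.8 kHz.

27.2 kHz, 38.8 kHz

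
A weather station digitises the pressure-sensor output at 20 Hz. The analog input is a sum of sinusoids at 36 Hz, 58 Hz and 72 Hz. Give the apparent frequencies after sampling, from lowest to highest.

2 Hz, 4 Hz, 8 Hz

fs/2 = 10 Hz.
36 Hz mod fs = 16 Hz.
16 Hz > fs/2 = 10 Hz, folds to fs − 16 Hz = 4 Hz.
58 Hz mod fs = 18 Hz.
18 Hz > fs/2 = 10 Hz, folds to fs − 18 Hz = 2 Hz.
72 Hz mod fs = 12 Hz.
12 Hz > fs/2 = 10 Hz, folds to fs − 12 Hz = 8 Hz.
Distinct values: {2 Hz, 4 Hz, 8 Hz}.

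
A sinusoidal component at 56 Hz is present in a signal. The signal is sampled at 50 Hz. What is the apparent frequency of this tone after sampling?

6 Hz

56 Hz mod fs = 6 Hz.
6 Hz ≤ fs/2 = 25 Hz, appears at 6 Hz.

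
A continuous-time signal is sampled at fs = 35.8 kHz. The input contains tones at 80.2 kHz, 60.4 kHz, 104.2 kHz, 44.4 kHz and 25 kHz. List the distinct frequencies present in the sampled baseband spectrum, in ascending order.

3.2 kHz, 8.6 kHz, 10.8 kHz, 11.2 kHz

fs/2 = 17.9 kHz.
80.2 kHz mod fs = 8.6 kHz.
8.6 kHz ≤ fs/2 = 17.9 kHz, appears at 8.6 kHz.
60.4 kHz mod fs = 24.6 kHz.
24.6 kHz > fs/2 = 17.9 kHz, folds to fs − 24.6 kHz = 11.2 kHz.
104.2 kHz mod fs = 32.6 kHz.
32.6 kHz > fs/2 = 17.9 kHz, folds to fs − 32.6 kHz = 3.2 kHz.
44.4 kHz mod fs = 8.6 kHz.
8.6 kHz ≤ fs/2 = 17.9 kHz, appears at 8.6 kHz.
25 kHz > fs/2 = 17.9 kHz, folds to fs − 25 kHz = 10.8 kHz.
Distinct values: {3.2 kHz, 8.6 kHz, 10.8 kHz, 11.2 kHz}.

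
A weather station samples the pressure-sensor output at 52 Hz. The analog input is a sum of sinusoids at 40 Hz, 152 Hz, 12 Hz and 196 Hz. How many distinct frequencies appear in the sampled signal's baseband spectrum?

2

fs/2 = 26 Hz.
40 Hz > fs/2 = 26 Hz, folds to fs − 40 Hz = 12 Hz.
152 Hz mod fs = 48 Hz.
48 Hz > fs/2 = 26 Hz, folds to fs − 48 Hz = 4 Hz.
12 Hz ≤ fs/2 = 26 Hz, passes unchanged.
196 Hz mod fs = 40 Hz.
40 Hz > fs/2 = 26 Hz, folds to fs − 40 Hz = 12 Hz.
Distinct values: {4 Hz, 12 Hz} → 2.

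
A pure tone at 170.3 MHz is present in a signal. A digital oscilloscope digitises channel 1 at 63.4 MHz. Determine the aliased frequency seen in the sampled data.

19.9 MHz

170.3 MHz mod fs = 43.5 MHz.
43.5 MHz > fs/2 = 31.7 MHz, folds to fs − 43.5 MHz = 19.9 MHz.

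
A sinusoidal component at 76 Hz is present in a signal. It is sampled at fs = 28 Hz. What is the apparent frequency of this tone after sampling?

8 Hz

76 Hz mod fs = 20 Hz.
20 Hz > fs/2 = 14 Hz, folds to fs − 20 Hz = 8 Hz.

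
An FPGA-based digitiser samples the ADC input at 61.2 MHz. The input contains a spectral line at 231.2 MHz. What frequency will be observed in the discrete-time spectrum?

231.2 MHz mod fs = 47.6 MHz.
47.6 MHz > fs/2 = 30.6 MHz, folds to fs − 47.6 MHz = 13.6 MHz.

13.6 MHz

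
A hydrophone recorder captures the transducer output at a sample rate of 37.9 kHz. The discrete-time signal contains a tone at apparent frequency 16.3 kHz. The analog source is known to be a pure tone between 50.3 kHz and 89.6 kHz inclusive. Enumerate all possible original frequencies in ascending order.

54.2 kHz, 59.5 kHz

Frequencies that alias to 16.3 kHz are k·fs ± 16.3 kHz for integer k ≥ 0.
k=0: 16.3 kHz.
k=1: 21.6 kHz, 54.2 kHz.
k=2: 59.5 kHz, 92.1 kHz.
k=3: 97.4 kHz, 130 kHz.
Within [50.3 kHz, 89.6 kHz]: 54.2 kHz, 59.5 kHz.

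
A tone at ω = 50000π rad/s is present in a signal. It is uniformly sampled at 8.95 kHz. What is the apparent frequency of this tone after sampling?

1.85 kHz

ω = 50000π rad/s → f = ω/(2π) = 25000 Hz = 25 kHz.
25 kHz mod fs = 7.1 kHz.
7.1 kHz > fs/2 = 4.475 kHz, folds to fs − 7.1 kHz = 1.85 kHz.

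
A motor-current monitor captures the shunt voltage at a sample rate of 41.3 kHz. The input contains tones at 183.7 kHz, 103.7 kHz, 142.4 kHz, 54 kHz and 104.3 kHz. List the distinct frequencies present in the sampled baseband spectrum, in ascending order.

fs/2 = 20.65 kHz.
183.7 kHz mod fs = 18.5 kHz.
18.5 kHz ≤ fs/2 = 20.65 kHz, appears at 18.5 kHz.
103.7 kHz mod fs = 21.1 kHz.
21.1 kHz > fs/2 = 20.65 kHz, folds to fs − 21.1 kHz = 20.2 kHz.
142.4 kHz mod fs = 18.5 kHz.
18.5 kHz ≤ fs/2 = 20.65 kHz, appears at 18.5 kHz.
54 kHz mod fs = 12.7 kHz.
12.7 kHz ≤ fs/2 = 20.65 kHz, appears at 12.7 kHz.
104.3 kHz mod fs = 21.7 kHz.
21.7 kHz > fs/2 = 20.65 kHz, folds to fs − 21.7 kHz = 19.6 kHz.
Distinct values: {12.7 kHz, 18.5 kHz, 19.6 kHz, 20.2 kHz}.

12.7 kHz, 18.5 kHz, 19.6 kHz, 20.2 kHz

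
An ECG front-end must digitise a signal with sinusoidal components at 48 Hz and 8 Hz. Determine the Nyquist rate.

96 Hz

Highest-frequency component: 48 Hz.
Nyquist rate = 2 × 48 Hz = 96 Hz.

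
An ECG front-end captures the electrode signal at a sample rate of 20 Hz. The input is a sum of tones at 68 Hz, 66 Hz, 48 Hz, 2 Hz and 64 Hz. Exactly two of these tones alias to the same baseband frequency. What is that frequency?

8 Hz

fs/2 = 10 Hz.
68 Hz mod fs = 8 Hz.
8 Hz ≤ fs/2 = 10 Hz, appears at 8 Hz.
66 Hz mod fs = 6 Hz.
6 Hz ≤ fs/2 = 10 Hz, appears at 6 Hz.
48 Hz mod fs = 8 Hz.
8 Hz ≤ fs/2 = 10 Hz, appears at 8 Hz.
2 Hz ≤ fs/2 = 10 Hz, passes unchanged.
64 Hz mod fs = 4 Hz.
4 Hz ≤ fs/2 = 10 Hz, appears at 4 Hz.
48 Hz and 68 Hz both map to 8 Hz.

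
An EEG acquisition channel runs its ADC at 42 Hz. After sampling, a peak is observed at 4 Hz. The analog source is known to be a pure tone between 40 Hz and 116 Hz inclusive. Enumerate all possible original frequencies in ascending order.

Frequencies that alias to 4 Hz are k·fs ± 4 Hz for integer k ≥ 0.
k=0: 4 Hz.
k=1: 38 Hz, 46 Hz.
k=2: 80 Hz, 88 Hz.
k=3: 122 Hz, 130 Hz.
Within [40 Hz, 116 Hz]: 46 Hz, 80 Hz, 88 Hz.

46 Hz, 80 Hz, 88 Hz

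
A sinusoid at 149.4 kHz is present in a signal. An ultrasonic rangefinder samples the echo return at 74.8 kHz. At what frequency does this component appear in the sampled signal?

149.4 kHz mod fs = 74.6 kHz.
74.6 kHz > fs/2 = 37.4 kHz, folds to fs − 74.6 kHz = 0.2 kHz.

0.2 kHz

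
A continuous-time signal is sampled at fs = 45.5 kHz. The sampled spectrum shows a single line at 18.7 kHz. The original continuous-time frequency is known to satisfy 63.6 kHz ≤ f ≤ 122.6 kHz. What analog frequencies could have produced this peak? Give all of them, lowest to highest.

Frequencies that alias to 18.7 kHz are k·fs ± 18.7 kHz for integer k ≥ 0.
k=0: 18.7 kHz.
k=1: 26.8 kHz, 64.2 kHz.
k=2: 72.3 kHz, 109.7 kHz.
k=3: 117.8 kHz, 155.2 kHz.
k=4: 163.3 kHz, 200.7 kHz.
Within [63.6 kHz, 122.6 kHz]: 64.2 kHz, 72.3 kHz, 109.7 kHz, 117.8 kHz.

64.2 kHz, 72.3 kHz, 109.7 kHz, 117.8 kHz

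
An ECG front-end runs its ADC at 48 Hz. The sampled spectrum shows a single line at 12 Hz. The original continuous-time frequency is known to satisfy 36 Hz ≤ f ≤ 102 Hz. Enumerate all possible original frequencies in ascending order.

36 Hz, 60 Hz, 84 Hz

Frequencies that alias to 12 Hz are k·fs ± 12 Hz for integer k ≥ 0.
k=0: 12 Hz.
k=1: 36 Hz, 60 Hz.
k=2: 84 Hz, 108 Hz.
k=3: 132 Hz, 156 Hz.
Within [36 Hz, 102 Hz]: 36 Hz, 60 Hz, 84 Hz.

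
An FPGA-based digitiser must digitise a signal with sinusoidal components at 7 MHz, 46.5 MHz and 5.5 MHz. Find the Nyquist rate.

93 MHz

Highest-frequency component: 46.5 MHz.
Nyquist rate = 2 × 46.5 MHz = 93 MHz.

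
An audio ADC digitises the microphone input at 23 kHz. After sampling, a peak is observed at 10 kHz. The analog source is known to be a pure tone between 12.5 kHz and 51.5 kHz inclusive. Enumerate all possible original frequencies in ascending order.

Frequencies that alias to 10 kHz are k·fs ± 10 kHz for integer k ≥ 0.
k=0: 10 kHz.
k=1: 13 kHz, 33 kHz.
k=2: 36 kHz, 56 kHz.
k=3: 59 kHz, 79 kHz.
Within [12.5 kHz, 51.5 kHz]: 13 kHz, 33 kHz, 36 kHz.

13 kHz, 33 kHz, 36 kHz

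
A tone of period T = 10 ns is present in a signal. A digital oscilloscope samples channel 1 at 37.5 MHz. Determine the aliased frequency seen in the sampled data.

T = 10 ns → f = 1/T = 100 MHz.
100 MHz mod fs = 25 MHz.
25 MHz > fs/2 = 18.75 MHz, folds to fs − 25 MHz = 12.5 MHz.

12.5 MHz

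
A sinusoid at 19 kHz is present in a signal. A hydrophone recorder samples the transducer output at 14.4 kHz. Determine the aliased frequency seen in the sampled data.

4.6 kHz

19 kHz mod fs = 4.6 kHz.
4.6 kHz ≤ fs/2 = 7.2 kHz, appears at 4.6 kHz.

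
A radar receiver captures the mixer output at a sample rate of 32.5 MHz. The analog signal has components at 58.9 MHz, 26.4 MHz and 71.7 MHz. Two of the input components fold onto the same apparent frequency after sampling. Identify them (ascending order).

26.4 MHz, 58.9 MHz

fs/2 = 16.25 MHz.
58.9 MHz mod fs = 26.4 MHz.
26.4 MHz > fs/2 = 16.25 MHz, folds to fs − 26.4 MHz = 6.1 MHz.
26.4 MHz > fs/2 = 16.25 MHz, folds to fs − 26.4 MHz = 6.1 MHz.
71.7 MHz mod fs = 6.7 MHz.
6.7 MHz ≤ fs/2 = 16.25 MHz, appears at 6.7 MHz.
26.4 MHz and 58.9 MHz both map to 6.1 MHz.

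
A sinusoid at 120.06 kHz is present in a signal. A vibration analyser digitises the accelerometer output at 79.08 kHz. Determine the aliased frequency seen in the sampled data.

120.06 kHz mod fs = 40.98 kHz.
40.98 kHz > fs/2 = 39.54 kHz, folds to fs − 40.98 kHz = 38.1 kHz.

38.1 kHz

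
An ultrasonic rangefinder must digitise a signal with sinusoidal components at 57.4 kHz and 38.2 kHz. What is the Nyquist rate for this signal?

114.8 kHz

Highest-frequency component: 57.4 kHz.
Nyquist rate = 2 × 57.4 kHz = 114.8 kHz.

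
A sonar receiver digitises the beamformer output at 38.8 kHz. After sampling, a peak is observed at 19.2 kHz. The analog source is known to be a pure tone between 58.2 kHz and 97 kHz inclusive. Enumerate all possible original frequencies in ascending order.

58.4 kHz, 96.8 kHz

Frequencies that alias to 19.2 kHz are k·fs ± 19.2 kHz for integer k ≥ 0.
k=0: 19.2 kHz.
k=1: 19.6 kHz, 58 kHz.
k=2: 58.4 kHz, 96.8 kHz.
k=3: 97.2 kHz, 135.6 kHz.
Within [58.2 kHz, 97 kHz]: 58.4 kHz, 96.8 kHz.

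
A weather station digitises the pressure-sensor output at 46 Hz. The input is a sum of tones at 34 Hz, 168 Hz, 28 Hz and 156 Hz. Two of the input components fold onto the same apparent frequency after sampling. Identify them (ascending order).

28 Hz, 156 Hz

fs/2 = 23 Hz.
34 Hz > fs/2 = 23 Hz, folds to fs − 34 Hz = 12 Hz.
168 Hz mod fs = 30 Hz.
30 Hz > fs/2 = 23 Hz, folds to fs − 30 Hz = 16 Hz.
28 Hz > fs/2 = 23 Hz, folds to fs − 28 Hz = 18 Hz.
156 Hz mod fs = 18 Hz.
18 Hz ≤ fs/2 = 23 Hz, appears at 18 Hz.
28 Hz and 156 Hz both map to 18 Hz.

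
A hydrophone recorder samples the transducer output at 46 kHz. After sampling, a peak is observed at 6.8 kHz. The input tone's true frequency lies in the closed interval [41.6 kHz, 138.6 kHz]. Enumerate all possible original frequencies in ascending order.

52.8 kHz, 85.2 kHz, 98.8 kHz, 131.2 kHz

Frequencies that alias to 6.8 kHz are k·fs ± 6.8 kHz for integer k ≥ 0.
k=0: 6.8 kHz.
k=1: 39.2 kHz, 52.8 kHz.
k=2: 85.2 kHz, 98.8 kHz.
k=3: 131.2 kHz, 144.8 kHz.
k=4: 177.2 kHz, 190.8 kHz.
Within [41.6 kHz, 138.6 kHz]: 52.8 kHz, 85.2 kHz, 98.8 kHz, 131.2 kHz.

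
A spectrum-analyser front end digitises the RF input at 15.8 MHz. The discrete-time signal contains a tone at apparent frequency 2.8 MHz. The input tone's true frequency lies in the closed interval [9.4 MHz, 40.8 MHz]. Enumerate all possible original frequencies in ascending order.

Frequencies that alias to 2.8 MHz are k·fs ± 2.8 MHz for integer k ≥ 0.
k=0: 2.8 MHz.
k=1: 13 MHz, 18.6 MHz.
k=2: 28.8 MHz, 34.4 MHz.
k=3: 44.6 MHz, 50.2 MHz.
Within [9.4 MHz, 40.8 MHz]: 13 MHz, 18.6 MHz, 28.8 MHz, 34.4 MHz.

13 MHz, 18.6 MHz, 28.8 MHz, 34.4 MHz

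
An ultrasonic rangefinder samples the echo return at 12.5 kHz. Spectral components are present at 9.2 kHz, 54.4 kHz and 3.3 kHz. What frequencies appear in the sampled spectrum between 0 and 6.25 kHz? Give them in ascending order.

3.3 kHz, 4.4 kHz

fs/2 = 6.25 kHz.
9.2 kHz > fs/2 = 6.25 kHz, folds to fs − 9.2 kHz = 3.3 kHz.
54.4 kHz mod fs = 4.4 kHz.
4.4 kHz ≤ fs/2 = 6.25 kHz, appears at 4.4 kHz.
3.3 kHz ≤ fs/2 = 6.25 kHz, passes unchanged.
Distinct values: {3.3 kHz, 4.4 kHz}.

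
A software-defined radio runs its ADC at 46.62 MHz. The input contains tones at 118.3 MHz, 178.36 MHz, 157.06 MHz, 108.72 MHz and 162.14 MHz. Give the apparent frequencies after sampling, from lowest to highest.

fs/2 = 23.31 MHz.
118.3 MHz mod fs = 25.06 MHz.
25.06 MHz > fs/2 = 23.31 MHz, folds to fs − 25.06 MHz = 21.56 MHz.
178.36 MHz mod fs = 38.5 MHz.
38.5 MHz > fs/2 = 23.31 MHz, folds to fs − 38.5 MHz = 8.12 MHz.
157.06 MHz mod fs = 17.2 MHz.
17.2 MHz ≤ fs/2 = 23.31 MHz, appears at 17.2 MHz.
108.72 MHz mod fs = 15.48 MHz.
15.48 MHz ≤ fs/2 = 23.31 MHz, appears at 15.48 MHz.
162.14 MHz mod fs = 22.28 MHz.
22.28 MHz ≤ fs/2 = 23.31 MHz, appears at 22.28 MHz.
Distinct values: {8.12 MHz, 15.48 MHz, 17.2 MHz, 21.56 MHz, 22.28 MHz}.

8.12 MHz, 15.48 MHz, 17.2 MHz, 21.56 MHz, 22.28 MHz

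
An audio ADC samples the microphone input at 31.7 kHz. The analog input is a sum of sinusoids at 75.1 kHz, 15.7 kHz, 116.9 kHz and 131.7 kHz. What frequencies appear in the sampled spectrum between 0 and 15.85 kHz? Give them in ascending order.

fs/2 = 15.85 kHz.
75.1 kHz mod fs = 11.7 kHz.
11.7 kHz ≤ fs/2 = 15.85 kHz, appears at 11.7 kHz.
15.7 kHz ≤ fs/2 = 15.85 kHz, passes unchanged.
116.9 kHz mod fs = 21.8 kHz.
21.8 kHz > fs/2 = 15.85 kHz, folds to fs − 21.8 kHz = 9.9 kHz.
131.7 kHz mod fs = 4.9 kHz.
4.9 kHz ≤ fs/2 = 15.85 kHz, appears at 4.9 kHz.
Distinct values: {4.9 kHz, 9.9 kHz, 11.7 kHz, 15.7 kHz}.

4.9 kHz, 9.9 kHz, 11.7 kHz, 15.7 kHz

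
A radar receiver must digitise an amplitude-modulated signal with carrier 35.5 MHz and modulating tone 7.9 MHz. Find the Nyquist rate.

AM sidebands sit at fc ± fm = 27.6 MHz and 43.4 MHz.
Highest-frequency component: 43.4 MHz.
Nyquist rate = 2 × 43.4 MHz = 86.8 MHz.

86.8 MHz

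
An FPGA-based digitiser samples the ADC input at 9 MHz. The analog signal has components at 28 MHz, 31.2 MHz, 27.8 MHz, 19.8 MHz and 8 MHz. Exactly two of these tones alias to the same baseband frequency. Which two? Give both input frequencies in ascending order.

fs/2 = 4.5 MHz.
28 MHz mod fs = 1 MHz.
1 MHz ≤ fs/2 = 4.5 MHz, appears at 1 MHz.
31.2 MHz mod fs = 4.2 MHz.
4.2 MHz ≤ fs/2 = 4.5 MHz, appears at 4.2 MHz.
27.8 MHz mod fs = 0.8 MHz.
0.8 MHz ≤ fs/2 = 4.5 MHz, appears at 0.8 MHz.
19.8 MHz mod fs = 1.8 MHz.
1.8 MHz ≤ fs/2 = 4.5 MHz, appears at 1.8 MHz.
8 MHz > fs/2 = 4.5 MHz, folds to fs − 8 MHz = 1 MHz.
8 MHz and 28 MHz both map to 1 MHz.

8 MHz, 28 MHz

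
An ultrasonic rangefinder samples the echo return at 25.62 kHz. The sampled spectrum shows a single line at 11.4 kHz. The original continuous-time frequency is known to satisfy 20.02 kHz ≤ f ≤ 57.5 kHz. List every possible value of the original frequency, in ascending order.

37.02 kHz, 39.84 kHz

Frequencies that alias to 11.4 kHz are k·fs ± 11.4 kHz for integer k ≥ 0.
k=0: 11.4 kHz.
k=1: 14.22 kHz, 37.02 kHz.
k=2: 39.84 kHz, 62.64 kHz.
k=3: 65.46 kHz, 88.26 kHz.
Within [20.02 kHz, 57.5 kHz]: 37.02 kHz, 39.84 kHz.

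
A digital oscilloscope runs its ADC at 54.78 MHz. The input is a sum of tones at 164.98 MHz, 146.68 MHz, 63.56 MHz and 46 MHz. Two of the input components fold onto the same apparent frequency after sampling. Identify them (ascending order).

fs/2 = 27.39 MHz.
164.98 MHz mod fs = 0.64 MHz.
0.64 MHz ≤ fs/2 = 27.39 MHz, appears at 0.64 MHz.
146.68 MHz mod fs = 37.12 MHz.
37.12 MHz > fs/2 = 27.39 MHz, folds to fs − 37.12 MHz = 17.66 MHz.
63.56 MHz mod fs = 8.78 MHz.
8.78 MHz ≤ fs/2 = 27.39 MHz, appears at 8.78 MHz.
46 MHz > fs/2 = 27.39 MHz, folds to fs − 46 MHz = 8.78 MHz.
46 MHz and 63.56 MHz both map to 8.78 MHz.

46 MHz, 63.56 MHz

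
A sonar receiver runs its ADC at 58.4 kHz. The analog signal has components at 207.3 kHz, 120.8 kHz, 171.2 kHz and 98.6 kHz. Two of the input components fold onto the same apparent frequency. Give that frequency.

fs/2 = 29.2 kHz.
207.3 kHz mod fs = 32.1 kHz.
32.1 kHz > fs/2 = 29.2 kHz, folds to fs − 32.1 kHz = 26.3 kHz.
120.8 kHz mod fs = 4 kHz.
4 kHz ≤ fs/2 = 29.2 kHz, appears at 4 kHz.
171.2 kHz mod fs = 54.4 kHz.
54.4 kHz > fs/2 = 29.2 kHz, folds to fs − 54.4 kHz = 4 kHz.
98.6 kHz mod fs = 40.2 kHz.
40.2 kHz > fs/2 = 29.2 kHz, folds to fs − 40.2 kHz = 18.2 kHz.
120.8 kHz and 171.2 kHz both map to 4 kHz.

4 kHz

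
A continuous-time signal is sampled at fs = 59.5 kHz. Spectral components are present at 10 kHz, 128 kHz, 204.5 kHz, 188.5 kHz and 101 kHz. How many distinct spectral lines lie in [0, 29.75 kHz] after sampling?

4

fs/2 = 29.75 kHz.
10 kHz ≤ fs/2 = 29.75 kHz, passes unchanged.
128 kHz mod fs = 9 kHz.
9 kHz ≤ fs/2 = 29.75 kHz, appears at 9 kHz.
204.5 kHz mod fs = 26 kHz.
26 kHz ≤ fs/2 = 29.75 kHz, appears at 26 kHz.
188.5 kHz mod fs = 10 kHz.
10 kHz ≤ fs/2 = 29.75 kHz, appears at 10 kHz.
101 kHz mod fs = 41.5 kHz.
41.5 kHz > fs/2 = 29.75 kHz, folds to fs − 41.5 kHz = 18 kHz.
Distinct values: {9 kHz, 10 kHz, 18 kHz, 26 kHz} → 4.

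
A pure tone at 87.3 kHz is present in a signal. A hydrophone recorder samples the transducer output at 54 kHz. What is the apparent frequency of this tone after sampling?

87.3 kHz mod fs = 33.3 kHz.
33.3 kHz > fs/2 = 27 kHz, folds to fs − 33.3 kHz = 20.7 kHz.

20.7 kHz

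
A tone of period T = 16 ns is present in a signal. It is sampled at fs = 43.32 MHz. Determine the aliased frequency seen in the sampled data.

19.18 MHz

T = 16 ns → f = 1/T = 62.5 MHz.
62.5 MHz mod fs = 19.18 MHz.
19.18 MHz ≤ fs/2 = 21.66 MHz, appears at 19.18 MHz.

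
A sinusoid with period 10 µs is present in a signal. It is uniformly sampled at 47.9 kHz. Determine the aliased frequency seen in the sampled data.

4.2 kHz

T = 10 µs → f = 1/T = 100 kHz.
100 kHz mod fs = 4.2 kHz.
4.2 kHz ≤ fs/2 = 23.95 kHz, appears at 4.2 kHz.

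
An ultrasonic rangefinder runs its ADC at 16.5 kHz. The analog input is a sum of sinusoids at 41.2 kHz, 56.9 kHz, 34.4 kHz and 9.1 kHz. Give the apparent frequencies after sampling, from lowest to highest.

fs/2 = 8.25 kHz.
41.2 kHz mod fs = 8.2 kHz.
8.2 kHz ≤ fs/2 = 8.25 kHz, appears at 8.2 kHz.
56.9 kHz mod fs = 7.4 kHz.
7.4 kHz ≤ fs/2 = 8.25 kHz, appears at 7.4 kHz.
34.4 kHz mod fs = 1.4 kHz.
1.4 kHz ≤ fs/2 = 8.25 kHz, appears at 1.4 kHz.
9.1 kHz > fs/2 = 8.25 kHz, folds to fs − 9.1 kHz = 7.4 kHz.
Distinct values: {1.4 kHz, 7.4 kHz, 8.2 kHz}.

1.4 kHz, 7.4 kHz, 8.2 kHz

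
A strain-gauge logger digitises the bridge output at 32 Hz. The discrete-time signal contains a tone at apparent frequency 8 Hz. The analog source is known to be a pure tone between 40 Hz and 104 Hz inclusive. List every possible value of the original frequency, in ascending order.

40 Hz, 56 Hz, 72 Hz, 88 Hz, 104 Hz

Frequencies that alias to 8 Hz are k·fs ± 8 Hz for integer k ≥ 0.
k=0: 8 Hz.
k=1: 24 Hz, 40 Hz.
k=2: 56 Hz, 72 Hz.
k=3: 88 Hz, 104 Hz.
k=4: 120 Hz, 136 Hz.
Within [40 Hz, 104 Hz]: 40 Hz, 56 Hz, 72 Hz, 88 Hz, 104 Hz.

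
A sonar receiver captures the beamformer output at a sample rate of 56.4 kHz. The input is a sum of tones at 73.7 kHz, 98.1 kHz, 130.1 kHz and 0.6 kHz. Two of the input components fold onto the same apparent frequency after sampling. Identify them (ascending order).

fs/2 = 28.2 kHz.
73.7 kHz mod fs = 17.3 kHz.
17.3 kHz ≤ fs/2 = 28.2 kHz, appears at 17.3 kHz.
98.1 kHz mod fs = 41.7 kHz.
41.7 kHz > fs/2 = 28.2 kHz, folds to fs − 41.7 kHz = 14.7 kHz.
130.1 kHz mod fs = 17.3 kHz.
17.3 kHz ≤ fs/2 = 28.2 kHz, appears at 17.3 kHz.
0.6 kHz ≤ fs/2 = 28.2 kHz, passes unchanged.
73.7 kHz and 130.1 kHz both map to 17.3 kHz.

73.7 kHz, 130.1 kHz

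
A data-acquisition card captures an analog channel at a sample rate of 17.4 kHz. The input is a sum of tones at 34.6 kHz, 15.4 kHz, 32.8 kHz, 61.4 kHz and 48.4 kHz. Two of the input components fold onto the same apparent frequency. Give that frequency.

fs/2 = 8.7 kHz.
34.6 kHz mod fs = 17.2 kHz.
17.2 kHz > fs/2 = 8.7 kHz, folds to fs − 17.2 kHz = 0.2 kHz.
15.4 kHz > fs/2 = 8.7 kHz, folds to fs − 15.4 kHz = 2 kHz.
32.8 kHz mod fs = 15.4 kHz.
15.4 kHz > fs/2 = 8.7 kHz, folds to fs − 15.4 kHz = 2 kHz.
61.4 kHz mod fs = 9.2 kHz.
9.2 kHz > fs/2 = 8.7 kHz, folds to fs − 9.2 kHz = 8.2 kHz.
48.4 kHz mod fs = 13.6 kHz.
13.6 kHz > fs/2 = 8.7 kHz, folds to fs − 13.6 kHz = 3.8 kHz.
15.4 kHz and 32.8 kHz both map to 2 kHz.

2 kHz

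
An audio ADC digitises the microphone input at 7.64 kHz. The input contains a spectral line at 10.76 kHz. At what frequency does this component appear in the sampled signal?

10.76 kHz mod fs = 3.12 kHz.
3.12 kHz ≤ fs/2 = 3.82 kHz, appears at 3.12 kHz.

3.12 kHz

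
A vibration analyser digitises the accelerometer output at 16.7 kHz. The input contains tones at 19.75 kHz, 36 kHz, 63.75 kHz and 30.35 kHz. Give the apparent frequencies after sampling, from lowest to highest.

fs/2 = 8.35 kHz.
19.75 kHz mod fs = 3.05 kHz.
3.05 kHz ≤ fs/2 = 8.35 kHz, appears at 3.05 kHz.
36 kHz mod fs = 2.6 kHz.
2.6 kHz ≤ fs/2 = 8.35 kHz, appears at 2.6 kHz.
63.75 kHz mod fs = 13.65 kHz.
13.65 kHz > fs/2 = 8.35 kHz, folds to fs − 13.65 kHz = 3.05 kHz.
30.35 kHz mod fs = 13.65 kHz.
13.65 kHz > fs/2 = 8.35 kHz, folds to fs − 13.65 kHz = 3.05 kHz.
Distinct values: {2.6 kHz, 3.05 kHz}.

2.6 kHz, 3.05 kHz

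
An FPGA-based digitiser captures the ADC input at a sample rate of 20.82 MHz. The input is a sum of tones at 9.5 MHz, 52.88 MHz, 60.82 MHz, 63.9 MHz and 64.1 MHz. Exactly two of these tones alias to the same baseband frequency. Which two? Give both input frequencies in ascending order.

fs/2 = 10.41 MHz.
9.5 MHz ≤ fs/2 = 10.41 MHz, passes unchanged.
52.88 MHz mod fs = 11.24 MHz.
11.24 MHz > fs/2 = 10.41 MHz, folds to fs − 11.24 MHz = 9.58 MHz.
60.82 MHz mod fs = 19.18 MHz.
19.18 MHz > fs/2 = 10.41 MHz, folds to fs − 19.18 MHz = 1.64 MHz.
63.9 MHz mod fs = 1.44 MHz.
1.44 MHz ≤ fs/2 = 10.41 MHz, appears at 1.44 MHz.
64.1 MHz mod fs = 1.64 MHz.
1.64 MHz ≤ fs/2 = 10.41 MHz, appears at 1.64 MHz.
60.82 MHz and 64.1 MHz both map to 1.64 MHz.

60.82 MHz, 64.1 MHz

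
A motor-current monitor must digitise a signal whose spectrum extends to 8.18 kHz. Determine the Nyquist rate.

Nyquist rate = 2 × 8.18 kHz = 16.36 kHz.

16.36 kHz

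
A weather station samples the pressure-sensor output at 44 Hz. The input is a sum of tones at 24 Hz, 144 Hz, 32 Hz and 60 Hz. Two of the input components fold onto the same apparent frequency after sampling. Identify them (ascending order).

fs/2 = 22 Hz.
24 Hz > fs/2 = 22 Hz, folds to fs − 24 Hz = 20 Hz.
144 Hz mod fs = 12 Hz.
12 Hz ≤ fs/2 = 22 Hz, appears at 12 Hz.
32 Hz > fs/2 = 22 Hz, folds to fs − 32 Hz = 12 Hz.
60 Hz mod fs = 16 Hz.
16 Hz ≤ fs/2 = 22 Hz, appears at 16 Hz.
32 Hz and 144 Hz both map to 12 Hz.

32 Hz, 144 Hz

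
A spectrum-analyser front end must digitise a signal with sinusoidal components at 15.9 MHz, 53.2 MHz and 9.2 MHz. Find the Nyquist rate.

106.4 MHz

Highest-frequency component: 53.2 MHz.
Nyquist rate = 2 × 53.2 MHz = 106.4 MHz.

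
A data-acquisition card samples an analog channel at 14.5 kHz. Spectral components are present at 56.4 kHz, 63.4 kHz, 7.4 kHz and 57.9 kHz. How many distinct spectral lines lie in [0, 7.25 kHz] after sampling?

fs/2 = 7.25 kHz.
56.4 kHz mod fs = 12.9 kHz.
12.9 kHz > fs/2 = 7.25 kHz, folds to fs − 12.9 kHz = 1.6 kHz.
63.4 kHz mod fs = 5.4 kHz.
5.4 kHz ≤ fs/2 = 7.25 kHz, appears at 5.4 kHz.
7.4 kHz > fs/2 = 7.25 kHz, folds to fs − 7.4 kHz = 7.1 kHz.
57.9 kHz mod fs = 14.4 kHz.
14.4 kHz > fs/2 = 7.25 kHz, folds to fs − 14.4 kHz = 0.1 kHz.
Distinct values: {0.1 kHz, 1.6 kHz, 5.4 kHz, 7.1 kHz} → 4.

4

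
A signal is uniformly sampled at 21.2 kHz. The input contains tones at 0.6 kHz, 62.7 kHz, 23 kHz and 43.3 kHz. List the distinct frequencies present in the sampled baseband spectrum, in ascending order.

fs/2 = 10.6 kHz.
0.6 kHz ≤ fs/2 = 10.6 kHz, passes unchanged.
62.7 kHz mod fs = 20.3 kHz.
20.3 kHz > fs/2 = 10.6 kHz, folds to fs − 20.3 kHz = 0.9 kHz.
23 kHz mod fs = 1.8 kHz.
1.8 kHz ≤ fs/2 = 10.6 kHz, appears at 1.8 kHz.
43.3 kHz mod fs = 0.9 kHz.
0.9 kHz ≤ fs/2 = 10.6 kHz, appears at 0.9 kHz.
Distinct values: {0.6 kHz, 0.9 kHz, 1.8 kHz}.

0.6 kHz, 0.9 kHz, 1.8 kHz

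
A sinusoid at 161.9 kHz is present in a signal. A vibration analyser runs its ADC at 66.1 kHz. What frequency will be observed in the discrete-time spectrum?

29.7 kHz

161.9 kHz mod fs = 29.7 kHz.
29.7 kHz ≤ fs/2 = 33.05 kHz, appears at 29.7 kHz.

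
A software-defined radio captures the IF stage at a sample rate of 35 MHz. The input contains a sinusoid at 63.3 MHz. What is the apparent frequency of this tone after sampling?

63.3 MHz mod fs = 28.3 MHz.
28.3 MHz > fs/2 = 17.5 MHz, folds to fs − 28.3 MHz = 6.7 MHz.

6.7 MHz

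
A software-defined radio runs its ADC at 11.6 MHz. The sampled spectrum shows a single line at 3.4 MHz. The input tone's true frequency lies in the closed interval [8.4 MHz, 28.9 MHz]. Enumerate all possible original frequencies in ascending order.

Frequencies that alias to 3.4 MHz are k·fs ± 3.4 MHz for integer k ≥ 0.
k=0: 3.4 MHz.
k=1: 8.2 MHz, 15 MHz.
k=2: 19.8 MHz, 26.6 MHz.
k=3: 31.4 MHz, 38.2 MHz.
Within [8.4 MHz, 28.9 MHz]: 15 MHz, 19.8 MHz, 26.6 MHz.

15 MHz, 19.8 MHz, 26.6 MHz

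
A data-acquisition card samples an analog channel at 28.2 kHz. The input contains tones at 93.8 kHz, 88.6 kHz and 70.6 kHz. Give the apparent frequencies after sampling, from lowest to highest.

4 kHz, 9.2 kHz, 14 kHz

fs/2 = 14.1 kHz.
93.8 kHz mod fs = 9.2 kHz.
9.2 kHz ≤ fs/2 = 14.1 kHz, appears at 9.2 kHz.
88.6 kHz mod fs = 4 kHz.
4 kHz ≤ fs/2 = 14.1 kHz, appears at 4 kHz.
70.6 kHz mod fs = 14.2 kHz.
14.2 kHz > fs/2 = 14.1 kHz, folds to fs − 14.2 kHz = 14 kHz.
Distinct values: {4 kHz, 9.2 kHz, 14 kHz}.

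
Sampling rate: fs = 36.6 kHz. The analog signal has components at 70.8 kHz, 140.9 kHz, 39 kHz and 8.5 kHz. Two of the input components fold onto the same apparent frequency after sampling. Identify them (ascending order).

39 kHz, 70.8 kHz

fs/2 = 18.3 kHz.
70.8 kHz mod fs = 34.2 kHz.
34.2 kHz > fs/2 = 18.3 kHz, folds to fs − 34.2 kHz = 2.4 kHz.
140.9 kHz mod fs = 31.1 kHz.
31.1 kHz > fs/2 = 18.3 kHz, folds to fs − 31.1 kHz = 5.5 kHz.
39 kHz mod fs = 2.4 kHz.
2.4 kHz ≤ fs/2 = 18.3 kHz, appears at 2.4 kHz.
8.5 kHz ≤ fs/2 = 18.3 kHz, passes unchanged.
39 kHz and 70.8 kHz both map to 2.4 kHz.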